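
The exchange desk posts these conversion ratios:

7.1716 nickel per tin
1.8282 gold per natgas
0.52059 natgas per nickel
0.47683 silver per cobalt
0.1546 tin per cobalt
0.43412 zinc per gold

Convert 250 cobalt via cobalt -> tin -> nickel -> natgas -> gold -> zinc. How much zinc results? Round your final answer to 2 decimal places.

250 cobalt × 0.1546 = 38.65 tin
38.65 tin × 7.1716 = 277.18234 nickel
277.18234 nickel × 0.52059 = 144.2983543806 natgas
144.2983543806 natgas × 1.8282 = 263.80625147861292 gold
263.80625147861292 gold × 0.43412 = 114.5235698918954408304 zinc

114.52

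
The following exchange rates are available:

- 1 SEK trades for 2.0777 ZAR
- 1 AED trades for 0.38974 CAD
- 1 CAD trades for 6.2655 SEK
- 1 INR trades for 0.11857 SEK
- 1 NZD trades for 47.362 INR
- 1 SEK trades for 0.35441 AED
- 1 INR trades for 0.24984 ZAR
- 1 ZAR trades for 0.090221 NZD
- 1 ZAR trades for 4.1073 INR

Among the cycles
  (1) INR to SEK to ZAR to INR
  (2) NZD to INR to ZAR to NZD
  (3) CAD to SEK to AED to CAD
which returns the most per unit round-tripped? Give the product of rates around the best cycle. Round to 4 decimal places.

(1) 0.11857 × 2.0777 × 4.1073 = 1.01185
(2) 47.362 × 0.24984 × 0.090221 = 1.06758
(3) 6.2655 × 0.35441 × 0.38974 = 0.86544
Highest is cycle (2) at 1.0676 (>1, arbitrage).

1.0676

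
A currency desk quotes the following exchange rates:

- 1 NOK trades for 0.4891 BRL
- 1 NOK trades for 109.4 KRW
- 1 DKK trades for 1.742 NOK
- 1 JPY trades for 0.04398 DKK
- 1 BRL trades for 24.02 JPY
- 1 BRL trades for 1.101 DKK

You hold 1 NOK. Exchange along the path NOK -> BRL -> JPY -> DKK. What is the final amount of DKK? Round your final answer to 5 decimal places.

1 NOK × 0.4891 = 0.4891 BRL
0.4891 BRL × 24.02 = 11.748182 JPY
11.748182 JPY × 0.04398 = 0.51668504436 DKK

0.51669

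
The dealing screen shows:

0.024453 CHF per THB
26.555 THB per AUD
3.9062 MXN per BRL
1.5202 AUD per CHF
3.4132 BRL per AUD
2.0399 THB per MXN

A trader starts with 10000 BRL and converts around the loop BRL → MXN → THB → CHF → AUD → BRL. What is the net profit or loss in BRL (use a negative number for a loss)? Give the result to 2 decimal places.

10000 BRL × 3.9062 = 39062 MXN
39062 MXN × 2.0399 = 79682.5738 THB
79682.5738 THB × 0.024453 = 1948.4779771314 CHF
1948.4779771314 CHF × 1.5202 = 2962.07622083515428 AUD
2962.07622083515428 AUD × 3.4132 = 10110.158556954548588496 BRL
Net change: 10110.158556954548588496 − 10000 = 110.158556954548588496 BRL

110.16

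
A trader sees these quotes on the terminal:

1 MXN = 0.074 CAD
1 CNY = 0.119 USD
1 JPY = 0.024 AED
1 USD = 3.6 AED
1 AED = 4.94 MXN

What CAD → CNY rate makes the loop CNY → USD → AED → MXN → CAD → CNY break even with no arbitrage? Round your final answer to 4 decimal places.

Known legs of the cycle: 0.119 × 3.6 × 4.94 × 0.074 = 0.156605904
For no arbitrage the full-cycle product must be 1, so the missing rate is 1 / 0.156605904 ≈ 6.385455.

6.3855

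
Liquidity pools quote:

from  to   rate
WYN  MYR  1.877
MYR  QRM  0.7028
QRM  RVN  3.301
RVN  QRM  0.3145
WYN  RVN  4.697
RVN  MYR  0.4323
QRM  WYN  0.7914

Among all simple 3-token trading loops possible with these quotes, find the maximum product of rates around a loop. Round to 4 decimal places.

1.1691

QRM→WYN→RVN→QRM: 0.7914 × 4.697 × 0.3145 = 1.16906
MYR→QRM→WYN→MYR: 0.7028 × 0.7914 × 1.877 = 1.04398
MYR→QRM→RVN→MYR: 0.7028 × 3.301 × 0.4323 = 1.00291
Maximum is QRM→WYN→RVN→QRM at 1.1691; arbitrage exists.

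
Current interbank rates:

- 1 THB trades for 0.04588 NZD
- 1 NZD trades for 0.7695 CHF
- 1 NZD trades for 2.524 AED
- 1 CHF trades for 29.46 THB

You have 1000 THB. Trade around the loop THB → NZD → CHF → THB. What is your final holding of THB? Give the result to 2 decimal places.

1000 THB × 0.04588 = 45.88 NZD
45.88 NZD × 0.7695 = 35.30466 CHF
35.30466 CHF × 29.46 = 1040.0752836 THB

1040.08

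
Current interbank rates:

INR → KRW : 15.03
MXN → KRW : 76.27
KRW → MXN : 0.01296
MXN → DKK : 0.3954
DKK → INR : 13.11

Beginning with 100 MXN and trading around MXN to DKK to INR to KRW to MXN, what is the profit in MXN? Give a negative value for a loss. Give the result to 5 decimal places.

0.97255

100 MXN × 0.3954 = 39.54 DKK
39.54 DKK × 13.11 = 518.3694 INR
518.3694 INR × 15.03 = 7791.092082 KRW
7791.092082 KRW × 0.01296 = 100.97255338272 MXN
Net change: 100.97255338272 − 100 = 0.97255338272 MXN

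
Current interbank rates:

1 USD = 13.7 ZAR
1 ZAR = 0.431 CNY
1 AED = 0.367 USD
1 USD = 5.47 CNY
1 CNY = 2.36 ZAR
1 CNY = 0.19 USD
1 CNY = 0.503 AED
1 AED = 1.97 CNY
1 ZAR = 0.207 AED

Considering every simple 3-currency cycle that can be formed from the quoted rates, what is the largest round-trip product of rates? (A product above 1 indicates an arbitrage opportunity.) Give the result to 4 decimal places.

1.1219

CNY→USD→ZAR→CNY: 0.19 × 13.7 × 0.431 = 1.12189
AED→USD→ZAR→AED: 0.367 × 13.7 × 0.207 = 1.04078
AED→USD→CNY→AED: 0.367 × 5.47 × 0.503 = 1.00977
AED→CNY→ZAR→AED: 1.97 × 2.36 × 0.207 = 0.96238
Maximum is CNY→USD→ZAR→CNY at 1.1219; arbitrage exists.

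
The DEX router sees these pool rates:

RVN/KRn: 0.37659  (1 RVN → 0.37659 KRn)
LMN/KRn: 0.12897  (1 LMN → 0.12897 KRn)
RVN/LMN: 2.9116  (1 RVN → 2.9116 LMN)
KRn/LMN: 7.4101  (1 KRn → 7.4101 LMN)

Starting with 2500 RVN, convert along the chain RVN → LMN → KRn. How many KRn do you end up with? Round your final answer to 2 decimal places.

2500 RVN × 2.9116 = 7279 LMN
7279 LMN × 0.12897 = 938.77263 KRn

938.77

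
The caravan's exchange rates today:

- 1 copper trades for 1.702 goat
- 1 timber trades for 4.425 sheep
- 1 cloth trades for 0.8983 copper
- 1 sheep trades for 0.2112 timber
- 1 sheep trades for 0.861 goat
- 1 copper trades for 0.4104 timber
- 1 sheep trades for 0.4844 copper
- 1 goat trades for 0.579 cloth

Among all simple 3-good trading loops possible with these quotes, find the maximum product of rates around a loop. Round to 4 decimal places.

cloth→copper→goat→cloth: 0.8983 × 1.702 × 0.579 = 0.88524
timber→sheep→copper→timber: 4.425 × 0.4844 × 0.4104 = 0.87968
Maximum is cloth→copper→goat→cloth at 0.8852; no arbitrage — every cycle loses value.

0.8852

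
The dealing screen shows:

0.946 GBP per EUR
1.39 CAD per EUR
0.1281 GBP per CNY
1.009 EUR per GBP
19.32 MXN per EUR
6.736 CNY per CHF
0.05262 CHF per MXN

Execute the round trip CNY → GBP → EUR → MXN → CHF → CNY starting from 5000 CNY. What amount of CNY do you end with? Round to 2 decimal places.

4425.58

5000 CNY × 0.1281 = 640.5 GBP
640.5 GBP × 1.009 = 646.2645 EUR
646.2645 EUR × 19.32 = 12485.83014 MXN
12485.83014 MXN × 0.05262 = 657.0043819668 CHF
657.0043819668 CHF × 6.736 = 4425.5815169283648 CNY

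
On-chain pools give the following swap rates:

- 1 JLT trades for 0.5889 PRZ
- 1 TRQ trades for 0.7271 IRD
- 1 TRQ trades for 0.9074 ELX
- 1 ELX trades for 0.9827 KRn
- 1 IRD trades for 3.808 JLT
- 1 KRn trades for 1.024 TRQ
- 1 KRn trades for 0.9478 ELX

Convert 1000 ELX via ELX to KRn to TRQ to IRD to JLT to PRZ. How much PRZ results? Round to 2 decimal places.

1000 ELX × 0.9827 = 982.7 KRn
982.7 KRn × 1.024 = 1006.2848 TRQ
1006.2848 TRQ × 0.7271 = 731.66967808 IRD
731.66967808 IRD × 3.808 = 2786.19813412864 JLT
2786.19813412864 JLT × 0.5889 = 1640.792081188356096 PRZ

1640.79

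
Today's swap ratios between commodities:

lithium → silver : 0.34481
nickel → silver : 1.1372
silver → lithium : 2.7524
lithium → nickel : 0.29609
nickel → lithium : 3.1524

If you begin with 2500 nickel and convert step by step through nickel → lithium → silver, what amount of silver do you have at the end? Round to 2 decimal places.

2717.45

2500 nickel × 3.1524 = 7881 lithium
7881 lithium × 0.34481 = 2717.44761 silver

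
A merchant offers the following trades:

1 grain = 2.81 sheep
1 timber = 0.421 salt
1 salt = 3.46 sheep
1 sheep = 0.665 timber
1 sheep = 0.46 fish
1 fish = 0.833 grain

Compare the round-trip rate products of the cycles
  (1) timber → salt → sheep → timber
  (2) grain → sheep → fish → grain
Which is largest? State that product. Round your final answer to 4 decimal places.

1.0767

(1) 0.421 × 3.46 × 0.665 = 0.96868
(2) 2.81 × 0.46 × 0.833 = 1.07674
Highest is cycle (2) at 1.0767 (>1, arbitrage).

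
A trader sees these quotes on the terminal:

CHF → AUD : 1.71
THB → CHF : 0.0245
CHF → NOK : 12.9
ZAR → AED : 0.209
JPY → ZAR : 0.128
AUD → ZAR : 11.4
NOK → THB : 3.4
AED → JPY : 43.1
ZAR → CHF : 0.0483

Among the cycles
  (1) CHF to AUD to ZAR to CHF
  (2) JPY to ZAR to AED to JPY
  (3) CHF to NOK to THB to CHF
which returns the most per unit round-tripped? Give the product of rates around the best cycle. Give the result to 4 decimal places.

1.1530

(1) 1.71 × 11.4 × 0.0483 = 0.94156
(2) 0.128 × 0.209 × 43.1 = 1.15301
(3) 12.9 × 3.4 × 0.0245 = 1.07457
Highest is cycle (2) at 1.1530 (>1, arbitrage).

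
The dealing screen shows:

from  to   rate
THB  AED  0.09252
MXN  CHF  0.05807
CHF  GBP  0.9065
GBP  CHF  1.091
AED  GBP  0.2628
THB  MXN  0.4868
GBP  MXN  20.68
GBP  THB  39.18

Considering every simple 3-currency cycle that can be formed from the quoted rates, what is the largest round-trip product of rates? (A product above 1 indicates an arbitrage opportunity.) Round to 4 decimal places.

MXN→CHF→GBP→MXN: 0.05807 × 0.9065 × 20.68 = 1.08860
GBP→THB→AED→GBP: 39.18 × 0.09252 × 0.2628 = 0.95263
Maximum is MXN→CHF→GBP→MXN at 1.0886; arbitrage exists.

1.0886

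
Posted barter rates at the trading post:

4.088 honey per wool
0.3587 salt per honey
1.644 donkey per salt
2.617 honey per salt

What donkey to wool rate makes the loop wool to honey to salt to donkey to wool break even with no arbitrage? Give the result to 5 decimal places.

Known legs of the cycle: 4.088 × 0.3587 × 1.644 = 2.4107050464
For no arbitrage the full-cycle product must be 1, so the missing rate is 1 / 2.4107050464 ≈ 0.4148164.

0.41482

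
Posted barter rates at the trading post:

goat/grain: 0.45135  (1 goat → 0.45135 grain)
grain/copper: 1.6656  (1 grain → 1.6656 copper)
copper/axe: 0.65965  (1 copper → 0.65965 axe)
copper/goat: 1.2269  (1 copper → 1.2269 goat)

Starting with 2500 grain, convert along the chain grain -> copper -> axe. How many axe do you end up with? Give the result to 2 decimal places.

2500 grain × 1.6656 = 4164 copper
4164 copper × 0.65965 = 2746.7826 axe

2746.78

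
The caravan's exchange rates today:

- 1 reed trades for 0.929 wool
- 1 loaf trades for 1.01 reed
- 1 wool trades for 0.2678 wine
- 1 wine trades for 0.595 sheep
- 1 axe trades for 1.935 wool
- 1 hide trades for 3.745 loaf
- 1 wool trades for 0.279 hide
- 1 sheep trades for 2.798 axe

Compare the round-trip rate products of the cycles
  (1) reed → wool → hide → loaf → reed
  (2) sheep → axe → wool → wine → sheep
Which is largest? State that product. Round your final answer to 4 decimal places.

(1) 0.929 × 0.279 × 3.745 × 1.01 = 0.98038
(2) 2.798 × 1.935 × 0.2678 × 0.595 = 0.86269
Highest is cycle (1) at 0.9804 (≤1, no arbitrage).

0.9804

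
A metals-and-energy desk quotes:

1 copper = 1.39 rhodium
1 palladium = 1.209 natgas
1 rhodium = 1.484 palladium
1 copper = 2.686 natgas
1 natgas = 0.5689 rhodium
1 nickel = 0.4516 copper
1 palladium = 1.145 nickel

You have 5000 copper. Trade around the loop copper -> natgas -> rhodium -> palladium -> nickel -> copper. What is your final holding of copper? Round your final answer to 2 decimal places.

5000 copper × 2.686 = 13430 natgas
13430 natgas × 0.5689 = 7640.327 rhodium
7640.327 rhodium × 1.484 = 11338.245268 palladium
11338.245268 palladium × 1.145 = 12982.29083186 nickel
12982.29083186 nickel × 0.4516 = 5862.802539667976 copper

5862.80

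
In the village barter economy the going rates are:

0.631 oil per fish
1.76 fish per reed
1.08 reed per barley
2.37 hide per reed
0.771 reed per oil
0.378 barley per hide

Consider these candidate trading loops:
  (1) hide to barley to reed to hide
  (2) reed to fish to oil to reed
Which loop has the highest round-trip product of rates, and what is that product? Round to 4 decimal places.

0.9675

(1) 0.378 × 1.08 × 2.37 = 0.96753
(2) 1.76 × 0.631 × 0.771 = 0.85624
Highest is cycle (1) at 0.9675 (≤1, no arbitrage).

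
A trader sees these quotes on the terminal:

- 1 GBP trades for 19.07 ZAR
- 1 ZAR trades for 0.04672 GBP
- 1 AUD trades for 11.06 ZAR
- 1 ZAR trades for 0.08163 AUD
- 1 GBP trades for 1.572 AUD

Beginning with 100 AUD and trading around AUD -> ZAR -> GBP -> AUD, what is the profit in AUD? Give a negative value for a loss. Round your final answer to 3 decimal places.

100 AUD × 11.06 = 1106 ZAR
1106 ZAR × 0.04672 = 51.67232 GBP
51.67232 GBP × 1.572 = 81.22888704 AUD
Net change: 81.22888704 − 100 = -18.77111296 AUD

-18.771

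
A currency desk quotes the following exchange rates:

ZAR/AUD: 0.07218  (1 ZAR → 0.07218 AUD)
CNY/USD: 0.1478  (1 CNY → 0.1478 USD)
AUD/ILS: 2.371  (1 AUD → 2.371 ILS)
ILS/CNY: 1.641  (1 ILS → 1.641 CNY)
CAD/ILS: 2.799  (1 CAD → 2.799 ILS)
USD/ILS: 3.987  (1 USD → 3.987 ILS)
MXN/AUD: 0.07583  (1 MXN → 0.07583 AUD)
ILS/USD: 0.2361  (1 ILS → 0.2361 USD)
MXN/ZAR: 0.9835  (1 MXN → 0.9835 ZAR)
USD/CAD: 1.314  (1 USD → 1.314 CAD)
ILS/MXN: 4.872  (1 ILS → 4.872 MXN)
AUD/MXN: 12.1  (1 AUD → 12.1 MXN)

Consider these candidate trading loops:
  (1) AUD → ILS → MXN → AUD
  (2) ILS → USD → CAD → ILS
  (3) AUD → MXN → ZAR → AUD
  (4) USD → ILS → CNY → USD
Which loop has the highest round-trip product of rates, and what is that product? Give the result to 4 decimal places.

(1) 2.371 × 4.872 × 0.07583 = 0.87595
(2) 0.2361 × 1.314 × 2.799 = 0.86835
(3) 12.1 × 0.9835 × 0.07218 = 0.85897
(4) 3.987 × 1.641 × 0.1478 = 0.96701
Highest is cycle (4) at 0.9670 (≤1, no arbitrage).

0.9670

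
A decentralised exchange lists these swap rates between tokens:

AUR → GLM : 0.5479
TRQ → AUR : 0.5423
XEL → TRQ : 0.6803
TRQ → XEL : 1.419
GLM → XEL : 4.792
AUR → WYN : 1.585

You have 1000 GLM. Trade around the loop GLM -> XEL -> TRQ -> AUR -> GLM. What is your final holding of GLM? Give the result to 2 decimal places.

1000 GLM × 4.792 = 4792 XEL
4792 XEL × 0.6803 = 3259.9976 TRQ
3259.9976 TRQ × 0.5423 = 1767.89669848 AUR
1767.89669848 AUR × 0.5479 = 968.630601097192 GLM

968.63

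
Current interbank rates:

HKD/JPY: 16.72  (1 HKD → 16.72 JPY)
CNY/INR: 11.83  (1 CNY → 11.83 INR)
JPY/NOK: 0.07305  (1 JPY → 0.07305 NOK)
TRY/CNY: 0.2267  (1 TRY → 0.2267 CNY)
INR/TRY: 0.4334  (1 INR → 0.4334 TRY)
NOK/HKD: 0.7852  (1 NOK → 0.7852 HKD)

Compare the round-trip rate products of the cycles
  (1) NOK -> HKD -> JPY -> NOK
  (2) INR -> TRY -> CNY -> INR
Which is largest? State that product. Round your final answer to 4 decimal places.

(1) 0.7852 × 16.72 × 0.07305 = 0.95904
(2) 0.4334 × 0.2267 × 11.83 = 1.16232
Highest is cycle (2) at 1.1623 (>1, arbitrage).

1.1623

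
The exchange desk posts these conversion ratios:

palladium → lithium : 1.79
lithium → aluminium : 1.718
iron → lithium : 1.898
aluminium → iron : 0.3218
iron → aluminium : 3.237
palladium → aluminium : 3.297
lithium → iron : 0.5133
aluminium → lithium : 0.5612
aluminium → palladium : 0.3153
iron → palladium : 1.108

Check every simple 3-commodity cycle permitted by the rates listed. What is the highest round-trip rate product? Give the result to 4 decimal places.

1.1756

aluminium→iron→palladium→aluminium: 0.3218 × 1.108 × 3.297 = 1.17556
aluminium→iron→lithium→aluminium: 0.3218 × 1.898 × 1.718 = 1.04931
lithium→iron→palladium→lithium: 0.5133 × 1.108 × 1.79 = 1.01804
aluminium→palladium→lithium→aluminium: 0.3153 × 1.79 × 1.718 = 0.96962
aluminium→lithium→iron→aluminium: 0.5612 × 0.5133 × 3.237 = 0.93246
Maximum is aluminium→iron→palladium→aluminium at 1.1756; arbitrage exists.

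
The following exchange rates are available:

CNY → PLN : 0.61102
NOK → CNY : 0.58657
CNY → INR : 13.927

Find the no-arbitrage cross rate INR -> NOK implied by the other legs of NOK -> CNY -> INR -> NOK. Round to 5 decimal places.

0.12241

Known legs of the cycle: 0.58657 × 13.927 = 8.16916039
For no arbitrage the full-cycle product must be 1, so the missing rate is 1 / 8.16916039 ≈ 0.1224116.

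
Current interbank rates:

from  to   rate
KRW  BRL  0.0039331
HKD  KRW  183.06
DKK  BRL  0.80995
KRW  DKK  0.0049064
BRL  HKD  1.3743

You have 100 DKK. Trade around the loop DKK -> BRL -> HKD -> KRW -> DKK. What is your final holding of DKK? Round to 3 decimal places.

100 DKK × 0.80995 = 80.995 BRL
80.995 BRL × 1.3743 = 111.3114285 HKD
111.3114285 HKD × 183.06 = 20376.67010121 KRW
20376.67010121 KRW × 0.0049064 = 99.976094184576744 DKK

99.976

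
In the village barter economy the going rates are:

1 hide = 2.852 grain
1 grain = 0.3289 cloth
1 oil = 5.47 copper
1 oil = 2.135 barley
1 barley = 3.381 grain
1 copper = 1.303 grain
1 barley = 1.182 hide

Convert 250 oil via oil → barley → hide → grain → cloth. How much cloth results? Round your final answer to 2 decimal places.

591.79

250 oil × 2.135 = 533.75 barley
533.75 barley × 1.182 = 630.8925 hide
630.8925 hide × 2.852 = 1799.30541 grain
1799.30541 grain × 0.3289 = 591.791549349 cloth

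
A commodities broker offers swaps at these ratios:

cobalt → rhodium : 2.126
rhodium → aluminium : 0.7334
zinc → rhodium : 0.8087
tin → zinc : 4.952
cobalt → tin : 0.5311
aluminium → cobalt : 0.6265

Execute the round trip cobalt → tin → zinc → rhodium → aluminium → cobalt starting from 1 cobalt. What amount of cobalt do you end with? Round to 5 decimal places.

0.97725

1 cobalt × 0.5311 = 0.5311 tin
0.5311 tin × 4.952 = 2.6300072 zinc
2.6300072 zinc × 0.8087 = 2.12688682264 rhodium
2.12688682264 rhodium × 0.7334 = 1.559858795724176 aluminium
1.559858795724176 aluminium × 0.6265 = 0.977251535521196264 cobalt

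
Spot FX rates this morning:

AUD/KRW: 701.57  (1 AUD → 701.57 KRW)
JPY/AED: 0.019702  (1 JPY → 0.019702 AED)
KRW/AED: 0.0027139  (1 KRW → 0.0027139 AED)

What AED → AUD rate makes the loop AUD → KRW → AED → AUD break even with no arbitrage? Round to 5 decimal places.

0.52521

Known legs of the cycle: 701.57 × 0.0027139 = 1.903990823
For no arbitrage the full-cycle product must be 1, so the missing rate is 1 / 1.903990823 ≈ 0.5252126.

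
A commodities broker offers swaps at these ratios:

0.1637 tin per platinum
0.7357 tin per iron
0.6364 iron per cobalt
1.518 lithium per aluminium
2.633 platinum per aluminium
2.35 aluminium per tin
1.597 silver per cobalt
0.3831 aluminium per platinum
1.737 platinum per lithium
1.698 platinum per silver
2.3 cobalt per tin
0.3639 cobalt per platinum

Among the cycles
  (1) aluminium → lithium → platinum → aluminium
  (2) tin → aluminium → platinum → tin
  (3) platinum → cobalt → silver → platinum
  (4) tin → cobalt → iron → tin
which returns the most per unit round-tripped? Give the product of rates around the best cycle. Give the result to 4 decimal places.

1.0769

(1) 1.518 × 1.737 × 0.3831 = 1.01015
(2) 2.35 × 2.633 × 0.1637 = 1.01290
(3) 0.3639 × 1.597 × 1.698 = 0.98679
(4) 2.3 × 0.6364 × 0.7357 = 1.07686
Highest is cycle (4) at 1.0769 (>1, arbitrage).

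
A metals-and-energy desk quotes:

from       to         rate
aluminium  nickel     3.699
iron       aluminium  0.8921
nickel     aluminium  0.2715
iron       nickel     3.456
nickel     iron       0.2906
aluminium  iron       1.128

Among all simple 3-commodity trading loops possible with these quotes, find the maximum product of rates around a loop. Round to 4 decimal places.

1.0584

iron→nickel→aluminium→iron: 3.456 × 0.2715 × 1.128 = 1.05841
iron→aluminium→nickel→iron: 0.8921 × 3.699 × 0.2906 = 0.95894
Maximum is iron→nickel→aluminium→iron at 1.0584; arbitrage exists.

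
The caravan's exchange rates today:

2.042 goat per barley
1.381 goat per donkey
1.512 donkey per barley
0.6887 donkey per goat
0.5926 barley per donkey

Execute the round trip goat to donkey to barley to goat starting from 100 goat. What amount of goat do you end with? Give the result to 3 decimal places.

100 goat × 0.6887 = 68.87 donkey
68.87 donkey × 0.5926 = 40.812362 barley
40.812362 barley × 2.042 = 83.338843204 goat

83.339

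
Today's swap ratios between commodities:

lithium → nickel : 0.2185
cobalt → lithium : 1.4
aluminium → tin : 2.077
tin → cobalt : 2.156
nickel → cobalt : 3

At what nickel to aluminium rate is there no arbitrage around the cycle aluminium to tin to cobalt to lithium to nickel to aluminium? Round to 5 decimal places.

Known legs of the cycle: 2.077 × 2.156 × 1.4 × 0.2185 = 1.3698238708
For no arbitrage the full-cycle product must be 1, so the missing rate is 1 / 1.3698238708 ≈ 0.7300209.

0.73002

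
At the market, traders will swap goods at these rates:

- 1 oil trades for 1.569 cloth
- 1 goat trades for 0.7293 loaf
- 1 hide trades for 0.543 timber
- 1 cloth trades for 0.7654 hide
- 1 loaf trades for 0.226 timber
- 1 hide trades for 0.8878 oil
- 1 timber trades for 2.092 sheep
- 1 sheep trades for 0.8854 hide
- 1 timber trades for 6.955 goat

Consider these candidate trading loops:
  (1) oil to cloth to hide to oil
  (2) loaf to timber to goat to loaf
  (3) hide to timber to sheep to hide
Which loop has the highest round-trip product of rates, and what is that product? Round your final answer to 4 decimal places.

(1) 1.569 × 0.7654 × 0.8878 = 1.06617
(2) 0.226 × 6.955 × 0.7293 = 1.14634
(3) 0.543 × 2.092 × 0.8854 = 1.00578
Highest is cycle (2) at 1.1463 (>1, arbitrage).

1.1463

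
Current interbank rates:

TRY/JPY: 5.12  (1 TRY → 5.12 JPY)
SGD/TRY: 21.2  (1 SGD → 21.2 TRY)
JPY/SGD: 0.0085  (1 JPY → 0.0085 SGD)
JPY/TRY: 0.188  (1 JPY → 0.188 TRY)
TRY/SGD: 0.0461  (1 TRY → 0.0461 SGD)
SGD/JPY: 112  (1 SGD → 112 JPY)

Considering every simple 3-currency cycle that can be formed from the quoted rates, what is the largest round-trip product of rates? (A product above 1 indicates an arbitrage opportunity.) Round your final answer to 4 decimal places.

TRY→SGD→JPY→TRY: 0.0461 × 112 × 0.188 = 0.97068
TRY→JPY→SGD→TRY: 5.12 × 0.0085 × 21.2 = 0.92262
Maximum is TRY→SGD→JPY→TRY at 0.9707; no arbitrage — every cycle loses value.

0.9707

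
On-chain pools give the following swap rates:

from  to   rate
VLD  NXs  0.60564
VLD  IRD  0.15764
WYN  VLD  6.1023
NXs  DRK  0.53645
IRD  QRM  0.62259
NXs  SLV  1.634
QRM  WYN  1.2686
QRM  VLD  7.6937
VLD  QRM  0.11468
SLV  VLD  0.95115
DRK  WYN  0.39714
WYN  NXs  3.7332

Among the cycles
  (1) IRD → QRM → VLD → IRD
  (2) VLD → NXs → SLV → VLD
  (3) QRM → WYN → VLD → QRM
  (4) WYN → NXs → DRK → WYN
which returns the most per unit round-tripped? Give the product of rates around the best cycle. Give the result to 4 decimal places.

0.9413

(1) 0.62259 × 7.6937 × 0.15764 = 0.75510
(2) 0.60564 × 1.634 × 0.95115 = 0.94127
(3) 1.2686 × 6.1023 × 0.11468 = 0.88778
(4) 3.7332 × 0.53645 × 0.39714 = 0.79534
Highest is cycle (2) at 0.9413 (≤1, no arbitrage).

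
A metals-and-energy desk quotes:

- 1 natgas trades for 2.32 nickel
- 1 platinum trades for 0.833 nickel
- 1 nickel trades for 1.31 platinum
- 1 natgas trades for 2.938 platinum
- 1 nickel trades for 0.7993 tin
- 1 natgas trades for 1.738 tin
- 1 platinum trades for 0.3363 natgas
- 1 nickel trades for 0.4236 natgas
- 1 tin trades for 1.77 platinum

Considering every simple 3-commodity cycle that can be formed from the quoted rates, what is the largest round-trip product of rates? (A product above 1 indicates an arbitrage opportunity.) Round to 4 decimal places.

1.1785

nickel→tin→platinum→nickel: 0.7993 × 1.77 × 0.833 = 1.17850
natgas→platinum→nickel→natgas: 2.938 × 0.833 × 0.4236 = 1.03670
natgas→tin→platinum→natgas: 1.738 × 1.77 × 0.3363 = 1.03455
natgas→nickel→platinum→natgas: 2.32 × 1.31 × 0.3363 = 1.02208
Maximum is nickel→tin→platinum→nickel at 1.1785; arbitrage exists.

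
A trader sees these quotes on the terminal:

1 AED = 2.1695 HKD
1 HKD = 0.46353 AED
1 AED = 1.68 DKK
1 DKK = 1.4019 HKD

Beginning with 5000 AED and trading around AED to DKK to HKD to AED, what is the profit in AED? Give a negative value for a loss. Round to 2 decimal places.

5000 AED × 1.68 = 8400 DKK
8400 DKK × 1.4019 = 11775.96 HKD
11775.96 HKD × 0.46353 = 5458.5107388 AED
Net change: 5458.5107388 − 5000 = 458.5107388 AED

458.51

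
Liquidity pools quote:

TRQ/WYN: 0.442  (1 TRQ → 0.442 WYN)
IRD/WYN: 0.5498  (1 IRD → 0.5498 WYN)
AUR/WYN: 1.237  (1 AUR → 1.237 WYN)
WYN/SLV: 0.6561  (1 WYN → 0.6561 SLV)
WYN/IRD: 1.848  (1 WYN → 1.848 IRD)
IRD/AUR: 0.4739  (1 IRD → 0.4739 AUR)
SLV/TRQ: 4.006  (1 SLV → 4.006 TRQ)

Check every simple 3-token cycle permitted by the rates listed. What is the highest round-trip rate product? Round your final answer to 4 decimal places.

WYN→SLV→TRQ→WYN: 0.6561 × 4.006 × 0.442 = 1.16172
AUR→WYN→IRD→AUR: 1.237 × 1.848 × 0.4739 = 1.08332
Maximum is WYN→SLV→TRQ→WYN at 1.1617; arbitrage exists.

1.1617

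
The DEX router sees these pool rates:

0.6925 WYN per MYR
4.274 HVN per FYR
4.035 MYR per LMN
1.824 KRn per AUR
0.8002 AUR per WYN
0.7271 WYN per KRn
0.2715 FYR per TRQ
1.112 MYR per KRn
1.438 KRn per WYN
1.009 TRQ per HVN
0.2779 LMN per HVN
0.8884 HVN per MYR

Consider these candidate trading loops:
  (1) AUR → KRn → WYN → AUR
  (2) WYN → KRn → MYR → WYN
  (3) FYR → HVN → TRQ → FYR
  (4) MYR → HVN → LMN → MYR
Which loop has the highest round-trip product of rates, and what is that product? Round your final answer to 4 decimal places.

1.1708

(1) 1.824 × 0.7271 × 0.8002 = 1.06125
(2) 1.438 × 1.112 × 0.6925 = 1.10735
(3) 4.274 × 1.009 × 0.2715 = 1.17083
(4) 0.8884 × 0.2779 × 4.035 = 0.99619
Highest is cycle (3) at 1.1708 (>1, arbitrage).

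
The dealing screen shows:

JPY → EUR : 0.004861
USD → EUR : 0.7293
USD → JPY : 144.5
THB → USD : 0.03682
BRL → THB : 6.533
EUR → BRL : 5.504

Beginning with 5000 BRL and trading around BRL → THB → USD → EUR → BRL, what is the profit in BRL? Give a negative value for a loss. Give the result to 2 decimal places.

5000 BRL × 6.533 = 32665 THB
32665 THB × 0.03682 = 1202.7253 USD
1202.7253 USD × 0.7293 = 877.14756129 EUR
877.14756129 EUR × 5.504 = 4827.82017734016 BRL
Net change: 4827.82017734016 − 5000 = -172.17982265984 BRL

-172.18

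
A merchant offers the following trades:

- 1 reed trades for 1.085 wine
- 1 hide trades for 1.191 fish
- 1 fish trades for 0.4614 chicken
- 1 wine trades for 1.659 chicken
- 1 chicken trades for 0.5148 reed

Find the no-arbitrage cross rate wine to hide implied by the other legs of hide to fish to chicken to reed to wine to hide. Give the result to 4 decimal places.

Known legs of the cycle: 1.191 × 0.4614 × 0.5148 × 1.085 = 0.3069429254892
For no arbitrage the full-cycle product must be 1, so the missing rate is 1 / 0.3069429254892 ≈ 3.257935.

3.2579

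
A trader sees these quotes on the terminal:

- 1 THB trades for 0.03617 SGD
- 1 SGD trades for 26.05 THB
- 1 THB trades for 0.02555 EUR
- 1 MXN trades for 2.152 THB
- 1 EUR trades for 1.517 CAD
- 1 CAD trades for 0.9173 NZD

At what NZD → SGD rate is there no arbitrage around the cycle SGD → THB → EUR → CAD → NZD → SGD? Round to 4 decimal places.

1.0797

Known legs of the cycle: 26.05 × 0.02555 × 1.517 × 0.9173 = 0.92618044321775
For no arbitrage the full-cycle product must be 1, so the missing rate is 1 / 0.92618044321775 ≈ 1.079703.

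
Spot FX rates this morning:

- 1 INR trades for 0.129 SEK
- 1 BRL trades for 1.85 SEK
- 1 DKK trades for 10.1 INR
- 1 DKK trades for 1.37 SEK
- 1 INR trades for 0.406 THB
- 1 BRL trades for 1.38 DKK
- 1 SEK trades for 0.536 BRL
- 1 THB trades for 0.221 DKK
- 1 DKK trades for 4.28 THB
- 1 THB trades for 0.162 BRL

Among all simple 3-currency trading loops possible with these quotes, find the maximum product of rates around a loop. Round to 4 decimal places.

BRL→DKK→SEK→BRL: 1.38 × 1.37 × 0.536 = 1.01336
THB→BRL→DKK→THB: 0.162 × 1.38 × 4.28 = 0.95684
THB→DKK→INR→THB: 0.221 × 10.1 × 0.406 = 0.90623
Maximum is BRL→DKK→SEK→BRL at 1.0134; arbitrage exists.

1.0134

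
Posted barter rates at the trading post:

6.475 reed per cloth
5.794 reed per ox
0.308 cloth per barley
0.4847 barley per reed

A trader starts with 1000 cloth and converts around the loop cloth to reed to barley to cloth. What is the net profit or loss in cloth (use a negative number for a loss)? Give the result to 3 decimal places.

-33.363

1000 cloth × 6.475 = 6475 reed
6475 reed × 0.4847 = 3138.4325 barley
3138.4325 barley × 0.308 = 966.63721 cloth
Net change: 966.63721 − 1000 = -33.36279 cloth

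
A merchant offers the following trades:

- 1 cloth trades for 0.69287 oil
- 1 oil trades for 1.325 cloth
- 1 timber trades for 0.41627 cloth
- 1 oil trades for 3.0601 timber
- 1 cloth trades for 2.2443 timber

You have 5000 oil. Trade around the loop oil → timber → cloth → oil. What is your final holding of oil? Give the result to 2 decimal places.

4412.99

5000 oil × 3.0601 = 15300.5 timber
15300.5 timber × 0.41627 = 6369.139135 cloth
6369.139135 cloth × 0.69287 = 4412.98543246745 oil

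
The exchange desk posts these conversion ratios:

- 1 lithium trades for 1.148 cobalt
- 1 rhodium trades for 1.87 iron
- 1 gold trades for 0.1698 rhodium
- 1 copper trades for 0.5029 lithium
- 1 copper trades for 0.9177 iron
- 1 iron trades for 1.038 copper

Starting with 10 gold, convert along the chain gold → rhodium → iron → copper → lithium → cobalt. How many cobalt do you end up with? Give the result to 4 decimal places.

1.9028

10 gold × 0.1698 = 1.698 rhodium
1.698 rhodium × 1.87 = 3.17526 iron
3.17526 iron × 1.038 = 3.29591988 copper
3.29591988 copper × 0.5029 = 1.657518107652 lithium
1.657518107652 lithium × 1.148 = 1.902830787584496 cobalt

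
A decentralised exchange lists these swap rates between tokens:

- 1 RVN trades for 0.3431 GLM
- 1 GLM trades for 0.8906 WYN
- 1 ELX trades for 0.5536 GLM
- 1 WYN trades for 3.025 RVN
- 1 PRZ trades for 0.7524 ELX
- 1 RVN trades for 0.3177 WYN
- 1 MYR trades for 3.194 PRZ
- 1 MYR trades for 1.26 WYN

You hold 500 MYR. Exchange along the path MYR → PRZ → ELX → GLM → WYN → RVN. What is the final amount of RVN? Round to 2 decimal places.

500 MYR × 3.194 = 1597 PRZ
1597 PRZ × 0.7524 = 1201.5828 ELX
1201.5828 ELX × 0.5536 = 665.19623808 GLM
665.19623808 GLM × 0.8906 = 592.423769634048 WYN
592.423769634048 WYN × 3.025 = 1792.0819031429952 RVN

1792.08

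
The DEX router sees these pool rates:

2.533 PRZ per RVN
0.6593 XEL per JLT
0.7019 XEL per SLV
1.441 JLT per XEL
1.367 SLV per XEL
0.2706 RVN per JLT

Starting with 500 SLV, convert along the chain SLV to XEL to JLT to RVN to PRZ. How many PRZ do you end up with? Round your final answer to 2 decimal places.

346.63

500 SLV × 0.7019 = 350.95 XEL
350.95 XEL × 1.441 = 505.71895 JLT
505.71895 JLT × 0.2706 = 136.84754787 RVN
136.84754787 RVN × 2.533 = 346.63483875471 PRZ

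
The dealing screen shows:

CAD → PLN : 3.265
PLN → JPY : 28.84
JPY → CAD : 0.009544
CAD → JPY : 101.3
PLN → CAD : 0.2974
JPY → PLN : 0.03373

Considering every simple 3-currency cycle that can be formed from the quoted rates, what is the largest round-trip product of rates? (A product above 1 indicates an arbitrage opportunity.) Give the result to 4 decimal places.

JPY→PLN→CAD→JPY: 0.03373 × 0.2974 × 101.3 = 1.01617
JPY→CAD→PLN→JPY: 0.009544 × 3.265 × 28.84 = 0.89869
Maximum is JPY→PLN→CAD→JPY at 1.0162; arbitrage exists.

1.0162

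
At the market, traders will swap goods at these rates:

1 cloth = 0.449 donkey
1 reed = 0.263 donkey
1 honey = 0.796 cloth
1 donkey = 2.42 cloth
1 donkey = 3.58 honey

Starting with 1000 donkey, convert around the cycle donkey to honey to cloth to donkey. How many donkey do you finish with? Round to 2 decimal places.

1279.51

1000 donkey × 3.58 = 3580 honey
3580 honey × 0.796 = 2849.68 cloth
2849.68 cloth × 0.449 = 1279.50632 donkey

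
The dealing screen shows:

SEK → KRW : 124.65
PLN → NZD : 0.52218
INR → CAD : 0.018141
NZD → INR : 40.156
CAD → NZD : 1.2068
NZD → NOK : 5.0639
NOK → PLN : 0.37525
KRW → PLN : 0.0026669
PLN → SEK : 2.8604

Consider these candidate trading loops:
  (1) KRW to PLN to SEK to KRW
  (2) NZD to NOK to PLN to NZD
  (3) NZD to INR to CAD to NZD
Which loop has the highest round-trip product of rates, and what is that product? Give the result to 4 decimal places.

0.9923

(1) 0.0026669 × 2.8604 × 124.65 = 0.95088
(2) 5.0639 × 0.37525 × 0.52218 = 0.99226
(3) 40.156 × 0.018141 × 1.2068 = 0.87912
Highest is cycle (2) at 0.9923 (≤1, no arbitrage).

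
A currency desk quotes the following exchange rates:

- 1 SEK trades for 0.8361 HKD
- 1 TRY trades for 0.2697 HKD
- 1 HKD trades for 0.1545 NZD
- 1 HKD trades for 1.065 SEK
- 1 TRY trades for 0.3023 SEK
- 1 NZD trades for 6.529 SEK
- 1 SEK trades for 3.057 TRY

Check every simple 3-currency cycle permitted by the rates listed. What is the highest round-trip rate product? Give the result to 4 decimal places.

SEK→TRY→HKD→SEK: 3.057 × 0.2697 × 1.065 = 0.87806
SEK→HKD→NZD→SEK: 0.8361 × 0.1545 × 6.529 = 0.84340
Maximum is SEK→TRY→HKD→SEK at 0.8781; no arbitrage — every cycle loses value.

0.8781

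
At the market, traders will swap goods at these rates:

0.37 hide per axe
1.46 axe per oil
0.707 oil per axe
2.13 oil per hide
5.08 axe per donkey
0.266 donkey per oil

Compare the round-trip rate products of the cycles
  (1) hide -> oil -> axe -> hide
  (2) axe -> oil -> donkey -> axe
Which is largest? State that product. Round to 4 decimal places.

(1) 2.13 × 1.46 × 0.37 = 1.15063
(2) 0.707 × 0.266 × 5.08 = 0.95535
Highest is cycle (1) at 1.1506 (>1, arbitrage).

1.1506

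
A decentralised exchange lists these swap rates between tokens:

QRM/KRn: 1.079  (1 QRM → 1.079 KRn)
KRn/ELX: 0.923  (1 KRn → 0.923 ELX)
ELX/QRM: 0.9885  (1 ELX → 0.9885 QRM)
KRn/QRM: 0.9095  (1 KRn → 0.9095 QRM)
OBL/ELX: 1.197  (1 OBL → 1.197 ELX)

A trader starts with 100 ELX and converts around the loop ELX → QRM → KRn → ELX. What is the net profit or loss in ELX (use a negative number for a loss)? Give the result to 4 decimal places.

100 ELX × 0.9885 = 98.85 QRM
98.85 QRM × 1.079 = 106.65915 KRn
106.65915 KRn × 0.923 = 98.44639545 ELX
Net change: 98.44639545 − 100 = -1.55360455 ELX

-1.5536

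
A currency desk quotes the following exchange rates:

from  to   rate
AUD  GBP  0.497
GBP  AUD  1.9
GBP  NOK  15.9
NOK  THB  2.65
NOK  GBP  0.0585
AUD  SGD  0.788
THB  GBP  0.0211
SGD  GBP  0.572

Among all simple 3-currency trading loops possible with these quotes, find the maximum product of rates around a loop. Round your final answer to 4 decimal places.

0.8890

GBP→NOK→THB→GBP: 15.9 × 2.65 × 0.0211 = 0.88905
GBP→AUD→SGD→GBP: 1.9 × 0.788 × 0.572 = 0.85640
Maximum is GBP→NOK→THB→GBP at 0.8890; no arbitrage — every cycle loses value.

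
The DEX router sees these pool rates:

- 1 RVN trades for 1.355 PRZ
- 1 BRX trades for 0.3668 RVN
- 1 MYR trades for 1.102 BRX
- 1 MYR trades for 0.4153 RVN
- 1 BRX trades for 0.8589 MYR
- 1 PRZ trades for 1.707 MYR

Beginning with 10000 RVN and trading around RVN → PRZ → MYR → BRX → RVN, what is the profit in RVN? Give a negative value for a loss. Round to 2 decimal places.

-650.60

10000 RVN × 1.355 = 13550 PRZ
13550 PRZ × 1.707 = 23129.85 MYR
23129.85 MYR × 1.102 = 25489.0947 BRX
25489.0947 BRX × 0.3668 = 9349.39993596 RVN
Net change: 9349.39993596 − 10000 = -650.60006404 RVN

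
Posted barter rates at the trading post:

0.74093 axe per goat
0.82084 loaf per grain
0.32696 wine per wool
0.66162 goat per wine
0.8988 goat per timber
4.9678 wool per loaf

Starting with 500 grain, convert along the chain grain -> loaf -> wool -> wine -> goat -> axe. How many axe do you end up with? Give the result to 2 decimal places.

500 grain × 0.82084 = 410.42 loaf
410.42 loaf × 4.9678 = 2038.884476 wool
2038.884476 wool × 0.32696 = 666.63366827296 wine
666.63366827296 wine × 0.66162 = 441.0581676027557952 goat
441.0581676027557952 goat × 0.74093 = 326.793228121909851337536 axe

326.79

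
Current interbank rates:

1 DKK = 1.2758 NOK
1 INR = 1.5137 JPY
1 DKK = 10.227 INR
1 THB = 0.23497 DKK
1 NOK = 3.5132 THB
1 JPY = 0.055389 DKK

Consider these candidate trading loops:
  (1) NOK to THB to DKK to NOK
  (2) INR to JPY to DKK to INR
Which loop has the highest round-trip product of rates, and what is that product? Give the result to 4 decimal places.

1.0532

(1) 3.5132 × 0.23497 × 1.2758 = 1.05317
(2) 1.5137 × 0.055389 × 10.227 = 0.85746
Highest is cycle (1) at 1.0532 (>1, arbitrage).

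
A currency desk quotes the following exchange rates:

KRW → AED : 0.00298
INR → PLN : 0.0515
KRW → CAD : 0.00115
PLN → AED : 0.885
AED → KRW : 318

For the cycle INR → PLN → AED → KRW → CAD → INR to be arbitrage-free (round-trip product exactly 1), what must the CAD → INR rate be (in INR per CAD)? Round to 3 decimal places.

Known legs of the cycle: 0.0515 × 0.885 × 318 × 0.00115 = 0.01666769175
For no arbitrage the full-cycle product must be 1, so the missing rate is 1 / 0.01666769175 ≈ 59.99631.

59.996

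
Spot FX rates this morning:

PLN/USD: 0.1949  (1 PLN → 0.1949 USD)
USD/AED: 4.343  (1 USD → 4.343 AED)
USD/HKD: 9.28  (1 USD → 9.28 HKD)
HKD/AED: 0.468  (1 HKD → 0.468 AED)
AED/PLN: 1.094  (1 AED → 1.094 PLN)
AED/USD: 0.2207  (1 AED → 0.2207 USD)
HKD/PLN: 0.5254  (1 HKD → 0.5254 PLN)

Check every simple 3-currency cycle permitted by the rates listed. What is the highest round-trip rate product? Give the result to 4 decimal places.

USD→HKD→AED→USD: 9.28 × 0.468 × 0.2207 = 0.95851
PLN→USD→HKD→PLN: 0.1949 × 9.28 × 0.5254 = 0.95028
PLN→USD→AED→PLN: 0.1949 × 4.343 × 1.094 = 0.92602
Maximum is USD→HKD→AED→USD at 0.9585; no arbitrage — every cycle loses value.

0.9585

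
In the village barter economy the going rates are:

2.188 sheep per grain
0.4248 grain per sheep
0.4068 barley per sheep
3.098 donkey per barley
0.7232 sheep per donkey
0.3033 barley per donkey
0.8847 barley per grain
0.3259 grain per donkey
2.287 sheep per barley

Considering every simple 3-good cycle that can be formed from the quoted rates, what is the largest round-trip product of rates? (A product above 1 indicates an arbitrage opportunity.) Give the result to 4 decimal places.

0.9114

barley→donkey→sheep→barley: 3.098 × 0.7232 × 0.4068 = 0.91142
grain→barley→donkey→grain: 0.8847 × 3.098 × 0.3259 = 0.89323
grain→barley→sheep→grain: 0.8847 × 2.287 × 0.4248 = 0.85950
Maximum is barley→donkey→sheep→barley at 0.9114; no arbitrage — every cycle loses value.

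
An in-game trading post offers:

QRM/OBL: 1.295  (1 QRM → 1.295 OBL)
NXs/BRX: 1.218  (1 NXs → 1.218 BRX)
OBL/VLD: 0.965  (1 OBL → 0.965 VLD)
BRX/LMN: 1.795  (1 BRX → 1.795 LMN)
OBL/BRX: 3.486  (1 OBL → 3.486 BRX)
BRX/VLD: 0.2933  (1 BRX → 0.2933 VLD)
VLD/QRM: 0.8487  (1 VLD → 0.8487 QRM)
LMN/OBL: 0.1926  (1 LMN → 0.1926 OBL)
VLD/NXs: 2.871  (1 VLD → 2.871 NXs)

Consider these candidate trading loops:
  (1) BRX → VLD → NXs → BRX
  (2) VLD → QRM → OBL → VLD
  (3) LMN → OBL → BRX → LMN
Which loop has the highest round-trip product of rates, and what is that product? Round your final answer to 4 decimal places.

(1) 0.2933 × 2.871 × 1.218 = 1.02563
(2) 0.8487 × 1.295 × 0.965 = 1.06060
(3) 0.1926 × 3.486 × 1.795 = 1.20517
Highest is cycle (3) at 1.2052 (>1, arbitrage).

1.2052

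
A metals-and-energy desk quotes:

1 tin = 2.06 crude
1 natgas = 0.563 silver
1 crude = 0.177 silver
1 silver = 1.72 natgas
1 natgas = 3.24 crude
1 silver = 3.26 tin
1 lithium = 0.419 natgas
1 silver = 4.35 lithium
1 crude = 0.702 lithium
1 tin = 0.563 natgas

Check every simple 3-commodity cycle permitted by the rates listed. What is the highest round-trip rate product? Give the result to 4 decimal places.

1.1887

tin→crude→silver→tin: 2.06 × 0.177 × 3.26 = 1.18866
natgas→silver→tin→natgas: 0.563 × 3.26 × 0.563 = 1.03332
lithium→natgas→silver→lithium: 0.419 × 0.563 × 4.35 = 1.02615
natgas→crude→silver→natgas: 3.24 × 0.177 × 1.72 = 0.98639
lithium→natgas→crude→lithium: 0.419 × 3.24 × 0.702 = 0.95301
Maximum is tin→crude→silver→tin at 1.1887; arbitrage exists.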